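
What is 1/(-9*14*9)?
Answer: -1/1134 ≈ -0.00088183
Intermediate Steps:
1/(-9*14*9) = 1/(-126*9) = 1/(-1134) = -1/1134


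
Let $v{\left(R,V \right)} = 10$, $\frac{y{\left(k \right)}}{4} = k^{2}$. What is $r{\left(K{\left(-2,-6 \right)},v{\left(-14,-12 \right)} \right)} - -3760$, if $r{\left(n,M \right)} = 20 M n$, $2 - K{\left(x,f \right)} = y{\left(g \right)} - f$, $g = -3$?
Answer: $-4240$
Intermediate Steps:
$y{\left(k \right)} = 4 k^{2}$
$K{\left(x,f \right)} = -34 + f$ ($K{\left(x,f \right)} = 2 - \left(4 \left(-3\right)^{2} - f\right) = 2 - \left(4 \cdot 9 - f\right) = 2 - \left(36 - f\right) = 2 + \left(-36 + f\right) = -34 + f$)
$r{\left(n,M \right)} = 20 M n$
$r{\left(K{\left(-2,-6 \right)},v{\left(-14,-12 \right)} \right)} - -3760 = 20 \cdot 10 \left(-34 - 6\right) - -3760 = 20 \cdot 10 \left(-40\right) + 3760 = -8000 + 3760 = -4240$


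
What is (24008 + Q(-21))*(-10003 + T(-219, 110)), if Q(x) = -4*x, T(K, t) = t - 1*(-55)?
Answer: -237017096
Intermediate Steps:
T(K, t) = 55 + t (T(K, t) = t + 55 = 55 + t)
(24008 + Q(-21))*(-10003 + T(-219, 110)) = (24008 - 4*(-21))*(-10003 + (55 + 110)) = (24008 + 84)*(-10003 + 165) = 24092*(-9838) = -237017096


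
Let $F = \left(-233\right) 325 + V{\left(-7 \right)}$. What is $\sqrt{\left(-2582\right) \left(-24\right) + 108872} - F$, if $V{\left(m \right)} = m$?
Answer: $75732 + 2 \sqrt{42710} \approx 76145.0$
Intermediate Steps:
$F = -75732$ ($F = \left(-233\right) 325 - 7 = -75725 - 7 = -75732$)
$\sqrt{\left(-2582\right) \left(-24\right) + 108872} - F = \sqrt{\left(-2582\right) \left(-24\right) + 108872} - -75732 = \sqrt{61968 + 108872} + 75732 = \sqrt{170840} + 75732 = 2 \sqrt{42710} + 75732 = 75732 + 2 \sqrt{42710}$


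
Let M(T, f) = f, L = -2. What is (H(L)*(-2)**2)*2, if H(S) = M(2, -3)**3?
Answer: -216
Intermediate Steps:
H(S) = -27 (H(S) = (-3)**3 = -27)
(H(L)*(-2)**2)*2 = -27*(-2)**2*2 = -27*4*2 = -108*2 = -216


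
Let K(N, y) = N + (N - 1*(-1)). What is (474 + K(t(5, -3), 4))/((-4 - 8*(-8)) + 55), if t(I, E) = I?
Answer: 97/23 ≈ 4.2174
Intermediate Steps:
K(N, y) = 1 + 2*N (K(N, y) = N + (N + 1) = N + (1 + N) = 1 + 2*N)
(474 + K(t(5, -3), 4))/((-4 - 8*(-8)) + 55) = (474 + (1 + 2*5))/((-4 - 8*(-8)) + 55) = (474 + (1 + 10))/((-4 + 64) + 55) = (474 + 11)/(60 + 55) = 485/115 = 485*(1/115) = 97/23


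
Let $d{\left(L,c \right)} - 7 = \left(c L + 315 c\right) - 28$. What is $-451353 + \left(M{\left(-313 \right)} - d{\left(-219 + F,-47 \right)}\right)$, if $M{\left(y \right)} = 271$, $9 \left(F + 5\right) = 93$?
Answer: $- \frac{1338895}{3} \approx -4.463 \cdot 10^{5}$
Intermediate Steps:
$F = \frac{16}{3}$ ($F = -5 + \frac{1}{9} \cdot 93 = -5 + \frac{31}{3} = \frac{16}{3} \approx 5.3333$)
$d{\left(L,c \right)} = -21 + 315 c + L c$ ($d{\left(L,c \right)} = 7 - \left(28 - 315 c - c L\right) = 7 - \left(28 - 315 c - L c\right) = 7 + \left(-28 + 315 c + L c\right) = -21 + 315 c + L c$)
$-451353 + \left(M{\left(-313 \right)} - d{\left(-219 + F,-47 \right)}\right) = -451353 - \left(-292 - 14805 + \left(-219 + \frac{16}{3}\right) \left(-47\right)\right) = -451353 + \left(271 - \left(-21 - 14805 - - \frac{30127}{3}\right)\right) = -451353 + \left(271 - \left(-21 - 14805 + \frac{30127}{3}\right)\right) = -451353 + \left(271 - - \frac{14351}{3}\right) = -451353 + \left(271 + \frac{14351}{3}\right) = -451353 + \frac{15164}{3} = - \frac{1338895}{3}$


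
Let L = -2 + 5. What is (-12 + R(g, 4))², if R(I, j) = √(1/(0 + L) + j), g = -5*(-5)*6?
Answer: (36 - √39)²/9 ≈ 98.373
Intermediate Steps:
g = 150 (g = 25*6 = 150)
L = 3
R(I, j) = √(⅓ + j) (R(I, j) = √(1/(0 + 3) + j) = √(1/3 + j) = √(⅓ + j))
(-12 + R(g, 4))² = (-12 + √(3 + 9*4)/3)² = (-12 + √(3 + 36)/3)² = (-12 + √39/3)²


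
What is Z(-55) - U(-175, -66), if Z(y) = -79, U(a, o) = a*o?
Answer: -11629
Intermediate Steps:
Z(-55) - U(-175, -66) = -79 - (-175)*(-66) = -79 - 1*11550 = -79 - 11550 = -11629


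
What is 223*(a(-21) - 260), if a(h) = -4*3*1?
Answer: -60656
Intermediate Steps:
a(h) = -12 (a(h) = -12*1 = -12)
223*(a(-21) - 260) = 223*(-12 - 260) = 223*(-272) = -60656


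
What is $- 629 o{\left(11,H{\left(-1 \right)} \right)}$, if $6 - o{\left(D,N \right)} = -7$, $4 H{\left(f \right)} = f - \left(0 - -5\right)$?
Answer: $-8177$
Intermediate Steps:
$H{\left(f \right)} = - \frac{5}{4} + \frac{f}{4}$ ($H{\left(f \right)} = \frac{f - \left(0 - -5\right)}{4} = \frac{f - \left(0 + 5\right)}{4} = \frac{f - 5}{4} = \frac{-5 + f}{4} = - \frac{5}{4} + \frac{f}{4}$)
$o{\left(D,N \right)} = 13$ ($o{\left(D,N \right)} = 6 - -7 = 6 + 7 = 13$)
$- 629 o{\left(11,H{\left(-1 \right)} \right)} = \left(-629\right) 13 = -8177$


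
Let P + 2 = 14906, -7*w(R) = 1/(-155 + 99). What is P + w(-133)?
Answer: 5842369/392 ≈ 14904.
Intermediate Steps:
w(R) = 1/392 (w(R) = -1/(7*(-155 + 99)) = -1/7/(-56) = -1/7*(-1/56) = 1/392)
P = 14904 (P = -2 + 14906 = 14904)
P + w(-133) = 14904 + 1/392 = 5842369/392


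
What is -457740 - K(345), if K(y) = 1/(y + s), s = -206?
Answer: -63625861/139 ≈ -4.5774e+5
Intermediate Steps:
K(y) = 1/(-206 + y) (K(y) = 1/(y - 206) = 1/(-206 + y))
-457740 - K(345) = -457740 - 1/(-206 + 345) = -457740 - 1/139 = -63625861/139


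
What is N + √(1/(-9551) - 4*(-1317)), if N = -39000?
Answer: -39000 + √480555384517/9551 ≈ -38927.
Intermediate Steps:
N + √(1/(-9551) - 4*(-1317)) = -39000 + √(1/(-9551) - 4*(-1317)) = -39000 + √(-1/9551 + 5268) = -39000 + √(50314667/9551) = -39000 + √480555384517/9551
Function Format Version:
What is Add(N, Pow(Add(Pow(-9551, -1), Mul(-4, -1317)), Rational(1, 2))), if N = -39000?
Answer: Add(-39000, Mul(Rational(1, 9551), Pow(480555384517, Rational(1, 2)))) ≈ -38927.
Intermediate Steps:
Add(N, Pow(Add(Pow(-9551, -1), Mul(-4, -1317)), Rational(1, 2))) = Add(-39000, Pow(Add(Pow(-9551, -1), Mul(-4, -1317)), Rational(1, 2))) = Add(-39000, Pow(Add(Rational(-1, 9551), 5268), Rational(1, 2))) = Add(-39000, Pow(Rational(50314667, 9551), Rational(1, 2))) = Add(-39000, Mul(Rational(1, 9551), Pow(480555384517, Rational(1, 2))))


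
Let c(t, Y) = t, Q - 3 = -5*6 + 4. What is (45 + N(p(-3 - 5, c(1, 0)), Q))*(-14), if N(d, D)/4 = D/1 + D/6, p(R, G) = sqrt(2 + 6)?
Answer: 2618/3 ≈ 872.67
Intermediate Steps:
Q = -23 (Q = 3 + (-5*6 + 4) = 3 + (-30 + 4) = 3 - 26 = -23)
p(R, G) = 2*sqrt(2) (p(R, G) = sqrt(8) = 2*sqrt(2))
N(d, D) = 14*D/3 (N(d, D) = 4*(D/1 + D/6) = 4*(D*1 + D*(1/6)) = 4*(D + D/6) = 4*(7*D/6) = 14*D/3)
(45 + N(p(-3 - 5, c(1, 0)), Q))*(-14) = (45 + (14/3)*(-23))*(-14) = (45 - 322/3)*(-14) = -187/3*(-14) = 2618/3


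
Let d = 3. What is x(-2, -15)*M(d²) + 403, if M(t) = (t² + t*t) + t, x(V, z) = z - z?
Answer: 403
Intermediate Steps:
x(V, z) = 0
M(t) = t + 2*t² (M(t) = (t² + t²) + t = 2*t² + t = t + 2*t²)
x(-2, -15)*M(d²) + 403 = 0*(3²*(1 + 2*3²)) + 403 = 0*(9*(1 + 2*9)) + 403 = 0*(9*(1 + 18)) + 403 = 0*(9*19) + 403 = 0*171 + 403 = 0 + 403 = 403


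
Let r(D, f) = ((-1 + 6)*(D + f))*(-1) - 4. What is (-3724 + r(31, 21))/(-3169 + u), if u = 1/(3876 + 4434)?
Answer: 33140280/26334389 ≈ 1.2584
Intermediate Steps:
r(D, f) = -4 - 5*D - 5*f (r(D, f) = (5*(D + f))*(-1) - 4 = (5*D + 5*f)*(-1) - 4 = (-5*D - 5*f) - 4 = -4 - 5*D - 5*f)
u = 1/8310 ≈ 0.00012034
(-3724 + r(31, 21))/(-3169 + u) = (-3724 + (-4 - 5*31 - 5*21))/(-3169 + 1/8310) = (-3724 + (-4 - 155 - 105))/(-26334389/8310) = (-3724 - 264)*(-8310/26334389) = -3988*(-8310/26334389) = 33140280/26334389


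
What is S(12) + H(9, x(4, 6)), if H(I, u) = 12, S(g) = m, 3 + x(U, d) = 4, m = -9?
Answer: 3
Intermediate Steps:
x(U, d) = 1 (x(U, d) = -3 + 4 = 1)
S(g) = -9
S(12) + H(9, x(4, 6)) = -9 + 12 = 3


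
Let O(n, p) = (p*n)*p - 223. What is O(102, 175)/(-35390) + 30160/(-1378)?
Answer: -206599331/1875670 ≈ -110.15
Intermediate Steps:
O(n, p) = -223 + n*p² (O(n, p) = (n*p)*p - 223 = n*p² - 223 = -223 + n*p²)
O(102, 175)/(-35390) + 30160/(-1378) = (-223 + 102*175²)/(-35390) + 30160/(-1378) = (-223 + 102*30625)*(-1/35390) + 30160*(-1/1378) = (-223 + 3123750)*(-1/35390) - 1160/53 = 3123527*(-1/35390) - 1160/53 = -3123527/35390 - 1160/53 = -206599331/1875670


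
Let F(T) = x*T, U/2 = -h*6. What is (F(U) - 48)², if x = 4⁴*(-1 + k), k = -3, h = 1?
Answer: 149817600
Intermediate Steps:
U = -12 (U = 2*(-1*1*6) = 2*(-1*6) = 2*(-6) = -12)
x = -1024 (x = 4⁴*(-1 - 3) = 256*(-4) = -1024)
F(T) = -1024*T
(F(U) - 48)² = (-1024*(-12) - 48)² = (12288 - 48)² = 12240² = 149817600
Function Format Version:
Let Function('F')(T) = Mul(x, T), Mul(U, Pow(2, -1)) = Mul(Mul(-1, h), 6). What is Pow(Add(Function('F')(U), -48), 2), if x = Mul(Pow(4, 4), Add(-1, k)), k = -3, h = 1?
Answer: 149817600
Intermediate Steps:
U = -12 (U = Mul(2, Mul(Mul(-1, 1), 6)) = Mul(2, Mul(-1, 6)) = Mul(2, -6) = -12)
x = -1024 (x = Mul(Pow(4, 4), Add(-1, -3)) = Mul(256, -4) = -1024)
Function('F')(T) = Mul(-1024, T)
Pow(Add(Function('F')(U), -48), 2) = Pow(Add(Mul(-1024, -12), -48), 2) = Pow(Add(12288, -48), 2) = Pow(12240, 2) = 149817600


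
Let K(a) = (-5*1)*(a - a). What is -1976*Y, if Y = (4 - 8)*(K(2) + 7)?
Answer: 55328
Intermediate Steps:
K(a) = 0 (K(a) = -5*0 = 0)
Y = -28 (Y = (4 - 8)*(0 + 7) = -4*7 = -28)
-1976*Y = -1976*(-28) = 55328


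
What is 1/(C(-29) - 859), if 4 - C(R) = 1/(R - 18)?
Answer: -47/40184 ≈ -0.0011696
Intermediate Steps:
C(R) = 4 - 1/(-18 + R) (C(R) = 4 - 1/(R - 18) = 4 - 1/(-18 + R))
1/(C(-29) - 859) = 1/((-73 + 4*(-29))/(-18 - 29) - 859) = 1/((-73 - 116)/(-47) - 859) = 1/(-1/47*(-189) - 859) = 1/(189/47 - 859) = 1/(-40184/47) = -47/40184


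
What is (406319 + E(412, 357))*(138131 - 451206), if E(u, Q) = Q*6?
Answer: -127878927575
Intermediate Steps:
E(u, Q) = 6*Q
(406319 + E(412, 357))*(138131 - 451206) = (406319 + 6*357)*(138131 - 451206) = (406319 + 2142)*(-313075) = 408461*(-313075) = -127878927575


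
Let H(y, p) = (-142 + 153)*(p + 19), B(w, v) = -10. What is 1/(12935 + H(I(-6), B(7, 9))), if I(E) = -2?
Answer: 1/13034 ≈ 7.6722e-5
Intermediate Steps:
H(y, p) = 209 + 11*p (H(y, p) = 11*(19 + p) = 209 + 11*p)
1/(12935 + H(I(-6), B(7, 9))) = 1/(12935 + (209 + 11*(-10))) = 1/(12935 + (209 - 110)) = 1/(12935 + 99) = 1/13034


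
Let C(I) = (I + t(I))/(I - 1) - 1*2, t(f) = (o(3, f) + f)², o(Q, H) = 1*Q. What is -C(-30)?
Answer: 761/31 ≈ 24.548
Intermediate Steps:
o(Q, H) = Q
t(f) = (3 + f)²
C(I) = -2 + (I + (3 + I)²)/(-1 + I) (C(I) = (I + (3 + I)²)/(I - 1) - 1*2 = (I + (3 + I)²)/(-1 + I) - 2 = -2 + (I + (3 + I)²)/(-1 + I))
-C(-30) = -(2 + (3 - 30)² - 1*(-30))/(-1 - 30) = -(2 + (-27)² + 30)/(-31) = -(-1)*(2 + 729 + 30)/31 = -(-1)*761/31 = -1*(-761/31) = 761/31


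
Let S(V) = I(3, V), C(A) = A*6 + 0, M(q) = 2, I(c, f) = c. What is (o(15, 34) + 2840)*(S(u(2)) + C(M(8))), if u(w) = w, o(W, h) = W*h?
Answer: 50250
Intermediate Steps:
C(A) = 6*A (C(A) = 6*A + 0 = 6*A)
S(V) = 3
(o(15, 34) + 2840)*(S(u(2)) + C(M(8))) = (15*34 + 2840)*(3 + 6*2) = (510 + 2840)*(3 + 12) = 3350*15 = 50250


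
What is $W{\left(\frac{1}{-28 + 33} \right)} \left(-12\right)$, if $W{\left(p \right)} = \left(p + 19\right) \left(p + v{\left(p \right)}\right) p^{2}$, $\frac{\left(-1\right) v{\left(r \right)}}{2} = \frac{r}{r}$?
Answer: $\frac{10368}{625} \approx 16.589$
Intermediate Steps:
$v{\left(r \right)} = -2$ ($v{\left(r \right)} = - 2 \frac{r}{r} = \left(-2\right) 1 = -2$)
$W{\left(p \right)} = p^{2} \left(-2 + p\right) \left(19 + p\right)$ ($W{\left(p \right)} = \left(p + 19\right) \left(p - 2\right) p^{2} = \left(19 + p\right) \left(-2 + p\right) p^{2} = \left(-2 + p\right) \left(19 + p\right) p^{2} = p^{2} \left(-2 + p\right) \left(19 + p\right)$)
$W{\left(\frac{1}{-28 + 33} \right)} \left(-12\right) = \left(\frac{1}{-28 + 33}\right)^{2} \left(-38 + \left(\frac{1}{-28 + 33}\right)^{2} + \frac{17}{-28 + 33}\right) \left(-12\right) = \left(\frac{1}{5}\right)^{2} \left(-38 + \left(\frac{1}{5}\right)^{2} + \frac{17}{5}\right) \left(-12\right) = \frac{-38 + \left(\frac{1}{5}\right)^{2} + 17 \cdot \frac{1}{5}}{25} \left(-12\right) = \frac{-38 + \frac{1}{25} + \frac{17}{5}}{25} \left(-12\right) = \frac{1}{25} \left(- \frac{864}{25}\right) \left(-12\right) = \left(- \frac{864}{625}\right) \left(-12\right) = \frac{10368}{625}$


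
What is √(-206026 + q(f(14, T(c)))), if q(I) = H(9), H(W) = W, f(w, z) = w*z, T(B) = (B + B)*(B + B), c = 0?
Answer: I*√206017 ≈ 453.89*I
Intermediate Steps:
T(B) = 4*B² (T(B) = (2*B)*(2*B) = 4*B²)
q(I) = 9
√(-206026 + q(f(14, T(c)))) = √(-206026 + 9) = √(-206017) = I*√206017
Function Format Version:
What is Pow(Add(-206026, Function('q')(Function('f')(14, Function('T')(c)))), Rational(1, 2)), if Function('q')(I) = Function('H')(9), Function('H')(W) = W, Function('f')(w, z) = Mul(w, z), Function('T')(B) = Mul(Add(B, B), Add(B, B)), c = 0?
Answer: Mul(I, Pow(206017, Rational(1, 2))) ≈ Mul(453.89, I)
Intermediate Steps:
Function('T')(B) = Mul(4, Pow(B, 2)) (Function('T')(B) = Mul(Mul(2, B), Mul(2, B)) = Mul(4, Pow(B, 2)))
Function('q')(I) = 9
Pow(Add(-206026, Function('q')(Function('f')(14, Function('T')(c)))), Rational(1, 2)) = Pow(Add(-206026, 9), Rational(1, 2)) = Pow(-206017, Rational(1, 2)) = Mul(I, Pow(206017, Rational(1, 2)))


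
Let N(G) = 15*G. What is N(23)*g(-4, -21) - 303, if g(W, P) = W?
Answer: -1683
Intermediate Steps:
N(23)*g(-4, -21) - 303 = (15*23)*(-4) - 303 = 345*(-4) - 303 = -1380 - 303 = -1683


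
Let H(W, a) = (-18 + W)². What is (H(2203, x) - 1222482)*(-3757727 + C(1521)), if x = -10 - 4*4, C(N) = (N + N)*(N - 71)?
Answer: 2319902630539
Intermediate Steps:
C(N) = 2*N*(-71 + N) (C(N) = (2*N)*(-71 + N) = 2*N*(-71 + N))
x = -26 (x = -10 - 16 = -26)
(H(2203, x) - 1222482)*(-3757727 + C(1521)) = ((-18 + 2203)² - 1222482)*(-3757727 + 2*1521*(-71 + 1521)) = (2185² - 1222482)*(-3757727 + 2*1521*1450) = (4774225 - 1222482)*(-3757727 + 4410900) = 3551743*653173 = 2319902630539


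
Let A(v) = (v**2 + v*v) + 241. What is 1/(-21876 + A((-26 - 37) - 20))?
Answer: -1/7857 ≈ -0.00012728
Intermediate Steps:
A(v) = 241 + 2*v**2 (A(v) = (v**2 + v**2) + 241 = 2*v**2 + 241 = 241 + 2*v**2)
1/(-21876 + A((-26 - 37) - 20)) = 1/(-21876 + (241 + 2*((-26 - 37) - 20)**2)) = 1/(-21876 + (241 + 2*(-63 - 20)**2)) = 1/(-21876 + (241 + 2*(-83)**2)) = 1/(-21876 + (241 + 2*6889)) = 1/(-21876 + (241 + 13778)) = 1/(-21876 + 14019) = 1/(-7857) = -1/7857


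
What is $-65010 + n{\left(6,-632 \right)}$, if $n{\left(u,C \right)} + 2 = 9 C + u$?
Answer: $-70694$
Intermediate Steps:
$n{\left(u,C \right)} = -2 + u + 9 C$ ($n{\left(u,C \right)} = -2 + \left(9 C + u\right) = -2 + \left(u + 9 C\right) = -2 + u + 9 C$)
$-65010 + n{\left(6,-632 \right)} = -65010 + \left(-2 + 6 + 9 \left(-632\right)\right) = -65010 - 5684 = -70694$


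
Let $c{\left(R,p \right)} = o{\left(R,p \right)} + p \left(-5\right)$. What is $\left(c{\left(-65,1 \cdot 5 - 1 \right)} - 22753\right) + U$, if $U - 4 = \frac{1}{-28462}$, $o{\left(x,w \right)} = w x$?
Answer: $- \frac{655451399}{28462} \approx -23029.0$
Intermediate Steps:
$U = \frac{113847}{28462}$ ($U = 4 + \frac{1}{-28462} = 4 - \frac{1}{28462} = \frac{113847}{28462} \approx 4.0$)
$c{\left(R,p \right)} = - 5 p + R p$ ($c{\left(R,p \right)} = p R + p \left(-5\right) = R p - 5 p = - 5 p + R p$)
$\left(c{\left(-65,1 \cdot 5 - 1 \right)} - 22753\right) + U = \left(\left(1 \cdot 5 - 1\right) \left(-5 - 65\right) - 22753\right) + \frac{113847}{28462} = \left(\left(5 - 1\right) \left(-70\right) - 22753\right) + \frac{113847}{28462} = \left(4 \left(-70\right) - 22753\right) + \frac{113847}{28462} = \left(-280 - 22753\right) + \frac{113847}{28462} = -23033 + \frac{113847}{28462} = - \frac{655451399}{28462}$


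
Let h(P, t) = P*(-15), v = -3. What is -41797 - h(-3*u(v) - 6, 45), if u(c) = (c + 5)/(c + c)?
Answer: -41872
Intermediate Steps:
u(c) = (5 + c)/(2*c) (u(c) = (5 + c)/((2*c)) = (5 + c)*(1/(2*c)) = (5 + c)/(2*c))
h(P, t) = -15*P
-41797 - h(-3*u(v) - 6, 45) = -41797 - (-15)*(-3*(5 - 3)/(2*(-3)) - 6) = -41797 - (-15)*(-3*(-1)*2/(2*3) - 6) = -41797 - (-15)*(-3*(-⅓) - 6) = -41797 - (-15)*(1 - 6) = -41797 - (-15)*(-5) = -41797 - 1*75 = -41797 - 75 = -41872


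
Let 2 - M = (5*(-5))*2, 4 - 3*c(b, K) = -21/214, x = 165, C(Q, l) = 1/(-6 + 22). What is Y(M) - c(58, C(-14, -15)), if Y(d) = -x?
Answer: -106807/642 ≈ -166.37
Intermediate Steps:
C(Q, l) = 1/16
c(b, K) = 877/642 (c(b, K) = 4/3 - (-7)/214 = 4/3 - ⅓*(-21/214) = 4/3 + 7/214 = 877/642)
M = 52 (M = 2 - 5*(-5)*2 = 2 - (-25)*2 = 2 - 1*(-50) = 2 + 50 = 52)
Y(d) = -165 (Y(d) = -1*165 = -165)
Y(M) - c(58, C(-14, -15)) = -165 - 1*877/642 = -165 - 877/642 = -106807/642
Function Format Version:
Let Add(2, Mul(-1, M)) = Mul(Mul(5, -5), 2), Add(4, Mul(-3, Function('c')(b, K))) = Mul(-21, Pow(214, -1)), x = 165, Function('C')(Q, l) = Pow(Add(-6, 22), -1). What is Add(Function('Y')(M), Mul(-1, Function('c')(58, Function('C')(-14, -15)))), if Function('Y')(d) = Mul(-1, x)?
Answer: Rational(-106807, 642) ≈ -166.37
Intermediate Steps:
Function('C')(Q, l) = Rational(1, 16) (Function('C')(Q, l) = Pow(16, -1) = Rational(1, 16))
Function('c')(b, K) = Rational(877, 642) (Function('c')(b, K) = Add(Rational(4, 3), Mul(Rational(-1, 3), Mul(-21, Pow(214, -1)))) = Add(Rational(4, 3), Mul(Rational(-1, 3), Mul(-21, Rational(1, 214)))) = Add(Rational(4, 3), Mul(Rational(-1, 3), Rational(-21, 214))) = Add(Rational(4, 3), Rational(7, 214)) = Rational(877, 642))
M = 52 (M = Add(2, Mul(-1, Mul(Mul(5, -5), 2))) = Add(2, Mul(-1, Mul(-25, 2))) = Add(2, Mul(-1, -50)) = Add(2, 50) = 52)
Function('Y')(d) = -165 (Function('Y')(d) = Mul(-1, 165) = -165)
Add(Function('Y')(M), Mul(-1, Function('c')(58, Function('C')(-14, -15)))) = Add(-165, Mul(-1, Rational(877, 642))) = Add(-165, Rational(-877, 642)) = Rational(-106807, 642)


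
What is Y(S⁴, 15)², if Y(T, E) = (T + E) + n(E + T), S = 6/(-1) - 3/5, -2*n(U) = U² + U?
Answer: 509785623930621546180864/152587890625 ≈ 3.3409e+12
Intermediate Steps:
n(U) = -U/2 - U²/2 (n(U) = -(U² + U)/2 = -(U + U²)/2 = -U/2 - U²/2)
S = -33/5 (S = 6*(-1) - 3*⅕ = -6 - ⅗ = -33/5 ≈ -6.6000)
Y(T, E) = E + T - (E + T)*(1 + E + T)/2 (Y(T, E) = (T + E) - (E + T)*(1 + (E + T))/2 = (E + T) - (E + T)*(1 + E + T)/2 = E + T - (E + T)*(1 + E + T)/2)
Y(S⁴, 15)² = (15 + (-33/5)⁴ - (15 + (-33/5)⁴)*(1 + 15 + (-33/5)⁴)/2)² = (15 + 1185921/625 - (15 + 1185921/625)*(1 + 15 + 1185921/625)/2)² = (15 + 1185921/625 - ½*1195296/625*1195921/625)² = (15 + 1185921/625 - 714739793808/390625)² = (-713992733808/390625)² = 509785623930621546180864/152587890625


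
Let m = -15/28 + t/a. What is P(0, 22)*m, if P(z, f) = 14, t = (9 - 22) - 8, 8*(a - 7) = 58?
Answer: -1069/38 ≈ -28.132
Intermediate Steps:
a = 57/4 (a = 7 + (1/8)*58 = 7 + 29/4 = 57/4 ≈ 14.250)
t = -21 (t = -13 - 8 = -21)
m = -1069/532 (m = -15/28 - 21/57/4 = -15*1/28 - 21*4/57 = -15/28 - 28/19 = -1069/532 ≈ -2.0094)
P(0, 22)*m = 14*(-1069/532) = -1069/38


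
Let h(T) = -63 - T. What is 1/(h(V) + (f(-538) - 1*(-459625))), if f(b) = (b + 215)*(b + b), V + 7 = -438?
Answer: 1/807555 ≈ 1.2383e-6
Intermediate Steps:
V = -445 (V = -7 - 438 = -445)
f(b) = 2*b*(215 + b) (f(b) = (215 + b)*(2*b) = 2*b*(215 + b))
1/(h(V) + (f(-538) - 1*(-459625))) = 1/((-63 - 1*(-445)) + (2*(-538)*(215 - 538) - 1*(-459625))) = 1/((-63 + 445) + (2*(-538)*(-323) + 459625)) = 1/(382 + (347548 + 459625)) = 1/(382 + 807173) = 1/807555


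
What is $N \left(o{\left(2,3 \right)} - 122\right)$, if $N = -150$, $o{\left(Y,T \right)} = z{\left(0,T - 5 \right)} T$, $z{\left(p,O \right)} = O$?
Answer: $19200$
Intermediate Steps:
$o{\left(Y,T \right)} = T \left(-5 + T\right)$ ($o{\left(Y,T \right)} = \left(T - 5\right) T = \left(-5 + T\right) T = T \left(-5 + T\right)$)
$N \left(o{\left(2,3 \right)} - 122\right) = - 150 \left(3 \left(-5 + 3\right) - 122\right) = - 150 \left(3 \left(-2\right) - 122\right) = - 150 \left(-6 - 122\right) = \left(-150\right) \left(-128\right) = 19200$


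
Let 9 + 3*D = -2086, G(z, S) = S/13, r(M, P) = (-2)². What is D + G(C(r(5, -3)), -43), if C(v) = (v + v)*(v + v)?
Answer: -27364/39 ≈ -701.64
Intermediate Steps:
r(M, P) = 4
C(v) = 4*v² (C(v) = (2*v)*(2*v) = 4*v²)
G(z, S) = S/13 (G(z, S) = S*(1/13) = S/13)
D = -2095/3 (D = -3 + (⅓)*(-2086) = -3 - 2086/3 = -2095/3 ≈ -698.33)
D + G(C(r(5, -3)), -43) = -2095/3 + (1/13)*(-43) = -2095/3 - 43/13 = -27364/39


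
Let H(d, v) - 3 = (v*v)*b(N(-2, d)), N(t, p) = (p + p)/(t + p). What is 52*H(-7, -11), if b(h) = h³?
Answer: 17378972/729 ≈ 23839.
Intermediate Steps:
N(t, p) = 2*p/(p + t) (N(t, p) = (2*p)/(p + t) = 2*p/(p + t))
H(d, v) = 3 + 8*d³*v²/(-2 + d)³ (H(d, v) = 3 + (v*v)*(2*d/(d - 2))³ = 3 + v²*(2*d/(-2 + d))³ = 3 + v²*(8*d³/(-2 + d)³) = 3 + 8*d³*v²/(-2 + d)³)
52*H(-7, -11) = 52*(3 + 8*(-7)³*(-11)²/(-2 - 7)³) = 52*(3 + 8*(-343)*121/(-9)³) = 52*(3 + 8*(-343)*121*(-1/729)) = 52*(3 + 332024/729) = 52*(334211/729) = 17378972/729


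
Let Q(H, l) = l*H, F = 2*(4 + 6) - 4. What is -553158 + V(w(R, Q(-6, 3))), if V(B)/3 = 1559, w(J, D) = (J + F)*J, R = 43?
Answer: -548481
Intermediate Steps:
F = 16 (F = 2*10 - 4 = 20 - 4 = 16)
Q(H, l) = H*l
w(J, D) = J*(16 + J) (w(J, D) = (J + 16)*J = (16 + J)*J = J*(16 + J))
V(B) = 4677 (V(B) = 3*1559 = 4677)
-553158 + V(w(R, Q(-6, 3))) = -553158 + 4677 = -548481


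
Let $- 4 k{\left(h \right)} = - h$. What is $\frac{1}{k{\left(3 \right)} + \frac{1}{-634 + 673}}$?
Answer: $\frac{156}{121} \approx 1.2893$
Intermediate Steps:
$k{\left(h \right)} = \frac{h}{4}$ ($k{\left(h \right)} = - \frac{\left(-1\right) h}{4} = \frac{h}{4}$)
$\frac{1}{k{\left(3 \right)} + \frac{1}{-634 + 673}} = \frac{1}{\frac{1}{4} \cdot 3 + \frac{1}{-634 + 673}} = \frac{1}{\frac{3}{4} + \frac{1}{39}} = \frac{1}{\frac{121}{156}} = \frac{156}{121}$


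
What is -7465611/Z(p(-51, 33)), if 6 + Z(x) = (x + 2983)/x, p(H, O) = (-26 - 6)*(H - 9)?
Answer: 14333973120/6617 ≈ 2.1662e+6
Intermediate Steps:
p(H, O) = 288 - 32*H (p(H, O) = -32*(-9 + H) = 288 - 32*H)
Z(x) = -6 + (2983 + x)/x (Z(x) = -6 + (x + 2983)/x = -6 + (2983 + x)/x)
-7465611/Z(p(-51, 33)) = -7465611/(-5 + 2983/(288 - 32*(-51))) = -7465611/(-5 + 2983/(288 + 1632)) = -7465611/(-5 + 2983/1920) = -7465611/(-6617/1920) = -7465611*(-1920/6617) = 14333973120/6617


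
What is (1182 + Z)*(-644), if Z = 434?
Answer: -1040704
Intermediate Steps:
(1182 + Z)*(-644) = (1182 + 434)*(-644) = 1616*(-644) = -1040704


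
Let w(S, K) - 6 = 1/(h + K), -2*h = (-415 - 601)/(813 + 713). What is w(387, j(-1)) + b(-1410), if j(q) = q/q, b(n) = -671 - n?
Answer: 758428/1017 ≈ 745.75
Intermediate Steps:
j(q) = 1
h = 254/763 (h = -(-415 - 601)/(2*(813 + 713)) = -(-508)/1526 = -½*(-508/763) = 254/763 ≈ 0.33290)
w(S, K) = 6 + 1/(254/763 + K)
w(387, j(-1)) + b(-1410) = (2287 + 4578*1)/(254 + 763*1) + (-671 - 1*(-1410)) = (2287 + 4578)/(254 + 763) + (-671 + 1410) = 6865/1017 + 739 = 758428/1017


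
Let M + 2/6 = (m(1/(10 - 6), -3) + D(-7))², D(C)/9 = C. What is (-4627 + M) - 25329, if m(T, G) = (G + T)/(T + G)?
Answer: -78337/3 ≈ -26112.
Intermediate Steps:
D(C) = 9*C
m(T, G) = 1 (m(T, G) = (G + T)/(G + T) = 1)
M = 11531/3 (M = -⅓ + (1 + 9*(-7))² = -⅓ + (1 - 63)² = -⅓ + (-62)² = -⅓ + 3844 = 11531/3 ≈ 3843.7)
(-4627 + M) - 25329 = (-4627 + 11531/3) - 25329 = -2350/3 - 25329 = -78337/3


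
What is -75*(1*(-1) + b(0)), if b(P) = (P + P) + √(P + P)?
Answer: 75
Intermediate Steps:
b(P) = 2*P + √2*√P (b(P) = 2*P + √(2*P) = 2*P + √2*√P)
-75*(1*(-1) + b(0)) = -75*(1*(-1) + (2*0 + √2*√0)) = -75*(-1 + (0 + √2*0)) = -75*(-1 + (0 + 0)) = -75*(-1 + 0) = -75*(-1) = 75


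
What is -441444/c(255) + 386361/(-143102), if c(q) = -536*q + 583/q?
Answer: 2642968189503/4987507818334 ≈ 0.52992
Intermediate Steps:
-441444/c(255) + 386361/(-143102) = -441444/(-536*255 + 583/255) + 386361/(-143102) = -441444/(-136680 + 583*(1/255)) + 386361*(-1/143102) = -441444/(-136680 + 583/255) - 386361/143102 = -441444/(-34852817/255) - 386361/143102 = -441444*(-255/34852817) - 386361/143102 = 112568220/34852817 - 386361/143102 = 2642968189503/4987507818334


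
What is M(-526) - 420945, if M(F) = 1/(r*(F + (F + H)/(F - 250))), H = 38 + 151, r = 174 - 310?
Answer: -2918522393438/6933263 ≈ -4.2095e+5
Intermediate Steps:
r = -136
H = 189
M(F) = 1/(-136*F - 136*(189 + F)/(-250 + F)) (M(F) = 1/(-136*(F + (F + 189)/(F - 250))) = 1/(-136*(F + (189 + F)/(-250 + F))) = 1/(-136*F - 136*(189 + F)/(-250 + F)))
M(-526) - 420945 = (250 - 1*(-526))/(136*(189 + (-526)**2 - 249*(-526))) - 420945 = (250 + 526)/(136*(189 + 276676 + 130974)) - 420945 = (1/136)*776/407839 - 420945 = (1/136)*(1/407839)*776 - 420945 = 97/6933263 - 420945 = -2918522393438/6933263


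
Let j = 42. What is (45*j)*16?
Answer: 30240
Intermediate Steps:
(45*j)*16 = (45*42)*16 = 1890*16 = 30240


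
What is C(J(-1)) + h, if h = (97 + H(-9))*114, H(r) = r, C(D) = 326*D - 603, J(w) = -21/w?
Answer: 16275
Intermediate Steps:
C(D) = -603 + 326*D
h = 10032 (h = (97 - 9)*114 = 88*114 = 10032)
C(J(-1)) + h = (-603 + 326*(-21/(-1))) + 10032 = (-603 + 326*(-21*(-1))) + 10032 = (-603 + 326*21) + 10032 = (-603 + 6846) + 10032 = 6243 + 10032 = 16275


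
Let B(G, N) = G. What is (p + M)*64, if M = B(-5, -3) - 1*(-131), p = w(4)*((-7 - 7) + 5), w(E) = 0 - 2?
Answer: 9216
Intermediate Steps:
w(E) = -2
p = 18 (p = -2*((-7 - 7) + 5) = -2*(-14 + 5) = -2*(-9) = 18)
M = 126 (M = -5 - 1*(-131) = -5 + 131 = 126)
(p + M)*64 = (18 + 126)*64 = 144*64 = 9216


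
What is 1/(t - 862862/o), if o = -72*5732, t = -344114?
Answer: -206352/71008180697 ≈ -2.9060e-6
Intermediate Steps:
o = -412704
1/(t - 862862/o) = 1/(-344114 - 862862/(-412704)) = 1/(-344114 - 862862*(-1/412704)) = 1/(-344114 + 431431/206352) = 1/(-71008180697/206352) = -206352/71008180697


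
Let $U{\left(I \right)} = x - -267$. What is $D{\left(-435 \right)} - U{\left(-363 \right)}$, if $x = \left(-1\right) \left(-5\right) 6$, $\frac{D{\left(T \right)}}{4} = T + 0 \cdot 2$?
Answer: $-2037$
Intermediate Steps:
$D{\left(T \right)} = 4 T$ ($D{\left(T \right)} = 4 \left(T + 0 \cdot 2\right) = 4 \left(T + 0\right) = 4 T$)
$x = 30$ ($x = 5 \cdot 6 = 30$)
$U{\left(I \right)} = 297$ ($U{\left(I \right)} = 30 - -267 = 30 + 267 = 297$)
$D{\left(-435 \right)} - U{\left(-363 \right)} = 4 \left(-435\right) - 297 = -1740 - 297 = -2037$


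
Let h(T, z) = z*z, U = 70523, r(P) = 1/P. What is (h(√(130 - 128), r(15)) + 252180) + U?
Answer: 72608176/225 ≈ 3.2270e+5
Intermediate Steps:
h(T, z) = z²
(h(√(130 - 128), r(15)) + 252180) + U = ((1/15)² + 252180) + 70523 = (1/225 + 252180) + 70523 = 56740501/225 + 70523 = 72608176/225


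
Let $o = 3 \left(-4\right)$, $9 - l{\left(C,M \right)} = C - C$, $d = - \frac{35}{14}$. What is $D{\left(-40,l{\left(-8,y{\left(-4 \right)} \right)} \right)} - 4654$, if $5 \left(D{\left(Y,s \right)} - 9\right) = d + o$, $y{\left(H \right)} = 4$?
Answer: $- \frac{46479}{10} \approx -4647.9$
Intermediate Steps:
$d = - \frac{5}{2}$ ($d = \left(-35\right) \frac{1}{14} = - \frac{5}{2} \approx -2.5$)
$l{\left(C,M \right)} = 9$ ($l{\left(C,M \right)} = 9 - \left(C - C\right) = 9 - 0 = 9 + 0 = 9$)
$o = -12$
$D{\left(Y,s \right)} = \frac{61}{10}$ ($D{\left(Y,s \right)} = 9 + \frac{- \frac{5}{2} - 12}{5} = 9 + \frac{1}{5} \left(- \frac{29}{2}\right) = 9 - \frac{29}{10} = \frac{61}{10}$)
$D{\left(-40,l{\left(-8,y{\left(-4 \right)} \right)} \right)} - 4654 = \frac{61}{10} - 4654 = - \frac{46479}{10}$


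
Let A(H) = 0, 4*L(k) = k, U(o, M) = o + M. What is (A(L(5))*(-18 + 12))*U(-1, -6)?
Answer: 0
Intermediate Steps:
U(o, M) = M + o
L(k) = k/4
(A(L(5))*(-18 + 12))*U(-1, -6) = (0*(-18 + 12))*(-6 - 1) = (0*(-6))*(-7) = 0*(-7) = 0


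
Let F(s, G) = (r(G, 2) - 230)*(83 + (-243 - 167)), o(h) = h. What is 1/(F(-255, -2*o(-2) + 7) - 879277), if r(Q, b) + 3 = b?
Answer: -1/803740 ≈ -1.2442e-6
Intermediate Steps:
r(Q, b) = -3 + b
F(s, G) = 75537 (F(s, G) = ((-3 + 2) - 230)*(83 + (-243 - 167)) = (-1 - 230)*(83 - 410) = -231*(-327) = 75537)
1/(F(-255, -2*o(-2) + 7) - 879277) = 1/(75537 - 879277) = 1/(-803740) = -1/803740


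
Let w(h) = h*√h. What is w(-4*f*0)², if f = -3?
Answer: 0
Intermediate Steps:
w(h) = h^(3/2)
w(-4*f*0)² = ((-4*(-3)*0)^(3/2))² = ((12*0)^(3/2))² = (0^(3/2))² = 0² = 0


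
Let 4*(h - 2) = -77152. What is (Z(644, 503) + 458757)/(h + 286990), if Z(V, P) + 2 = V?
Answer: 459399/267704 ≈ 1.7161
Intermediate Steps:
h = -19286 (h = 2 + (¼)*(-77152) = 2 - 19288 = -19286)
Z(V, P) = -2 + V
(Z(644, 503) + 458757)/(h + 286990) = ((-2 + 644) + 458757)/(-19286 + 286990) = (642 + 458757)/267704 = 459399*(1/267704) = 459399/267704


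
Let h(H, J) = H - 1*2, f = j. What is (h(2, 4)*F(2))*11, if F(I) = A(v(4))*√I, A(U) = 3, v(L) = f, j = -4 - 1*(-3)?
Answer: 0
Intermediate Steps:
j = -1 (j = -4 + 3 = -1)
f = -1
v(L) = -1
h(H, J) = -2 + H (h(H, J) = H - 2 = -2 + H)
F(I) = 3*√I
(h(2, 4)*F(2))*11 = ((-2 + 2)*(3*√2))*11 = (0*(3*√2))*11 = 0*11 = 0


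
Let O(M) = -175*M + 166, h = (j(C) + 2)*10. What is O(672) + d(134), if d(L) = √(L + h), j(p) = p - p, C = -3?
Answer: -117434 + √154 ≈ -1.1742e+5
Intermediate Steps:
j(p) = 0
h = 20 (h = (0 + 2)*10 = 2*10 = 20)
O(M) = 166 - 175*M
d(L) = √(20 + L) (d(L) = √(L + 20) = √(20 + L))
O(672) + d(134) = (166 - 175*672) + √(20 + 134) = (166 - 117600) + √154 = -117434 + √154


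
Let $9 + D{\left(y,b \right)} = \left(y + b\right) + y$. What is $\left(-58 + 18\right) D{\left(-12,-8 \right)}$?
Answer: $1640$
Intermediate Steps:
$D{\left(y,b \right)} = -9 + b + 2 y$ ($D{\left(y,b \right)} = -9 + \left(\left(y + b\right) + y\right) = -9 + \left(\left(b + y\right) + y\right) = -9 + \left(b + 2 y\right) = -9 + b + 2 y$)
$\left(-58 + 18\right) D{\left(-12,-8 \right)} = \left(-58 + 18\right) \left(-9 - 8 + 2 \left(-12\right)\right) = - 40 \left(-9 - 8 - 24\right) = \left(-40\right) \left(-41\right) = 1640$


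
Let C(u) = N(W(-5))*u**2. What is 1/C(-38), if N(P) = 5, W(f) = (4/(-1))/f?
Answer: 1/7220 ≈ 0.00013850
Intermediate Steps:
W(f) = -4/f (W(f) = (4*(-1))/f = -4/f)
C(u) = 5*u**2
1/C(-38) = 1/(5*(-38)**2) = 1/(5*1444) = 1/7220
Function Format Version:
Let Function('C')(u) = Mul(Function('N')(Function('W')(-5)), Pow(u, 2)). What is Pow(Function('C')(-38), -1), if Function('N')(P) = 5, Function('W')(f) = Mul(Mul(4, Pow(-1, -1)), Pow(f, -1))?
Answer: Rational(1, 7220) ≈ 0.00013850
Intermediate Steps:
Function('W')(f) = Mul(-4, Pow(f, -1)) (Function('W')(f) = Mul(Mul(4, -1), Pow(f, -1)) = Mul(-4, Pow(f, -1)))
Function('C')(u) = Mul(5, Pow(u, 2))
Pow(Function('C')(-38), -1) = Pow(Mul(5, Pow(-38, 2)), -1) = Pow(Mul(5, 1444), -1) = Pow(7220, -1) = Rational(1, 7220)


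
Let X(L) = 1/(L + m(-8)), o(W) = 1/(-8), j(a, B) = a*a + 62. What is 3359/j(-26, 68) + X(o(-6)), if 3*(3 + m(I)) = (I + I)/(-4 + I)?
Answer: 595151/142434 ≈ 4.1784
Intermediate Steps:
j(a, B) = 62 + a² (j(a, B) = a² + 62 = 62 + a²)
m(I) = -3 + 2*I/(3*(-4 + I)) (m(I) = -3 + ((I + I)/(-4 + I))/3 = -3 + ((2*I)/(-4 + I))/3 = -3 + (2*I/(-4 + I))/3 = -3 + 2*I/(3*(-4 + I)))
o(W) = -⅛
X(L) = 1/(-23/9 + L) (X(L) = 1/(L + (36 - 7*(-8))/(3*(-4 - 8))) = 1/(L + (⅓)*(36 + 56)/(-12)) = 1/(L + (⅓)*(-1/12)*92) = 1/(L - 23/9) = 1/(-23/9 + L))
3359/j(-26, 68) + X(o(-6)) = 3359/(62 + (-26)²) + 9/(-23 + 9*(-⅛)) = 3359/(62 + 676) + 9/(-23 - 9/8) = 3359/738 + 9/(-193/8) = 3359*(1/738) + 9*(-8/193) = 3359/738 - 72/193 = 595151/142434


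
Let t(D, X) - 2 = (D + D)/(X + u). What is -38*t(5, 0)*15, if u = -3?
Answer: 760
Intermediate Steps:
t(D, X) = 2 + 2*D/(-3 + X) (t(D, X) = 2 + (D + D)/(X - 3) = 2 + (2*D)/(-3 + X) = 2 + 2*D/(-3 + X))
-38*t(5, 0)*15 = -76*(-3 + 5 + 0)/(-3 + 0)*15 = -76*2/(-3)*15 = -76*(-1)*2/3*15 = -38*(-4/3)*15 = (152/3)*15 = 760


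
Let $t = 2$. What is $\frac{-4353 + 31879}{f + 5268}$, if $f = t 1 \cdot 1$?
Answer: $\frac{13763}{2635} \approx 5.2232$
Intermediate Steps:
$f = 2$ ($f = 2 \cdot 1 \cdot 1 = 2 \cdot 1 = 2$)
$\frac{-4353 + 31879}{f + 5268} = \frac{-4353 + 31879}{2 + 5268} = \frac{27526}{5270} = 27526 \cdot \frac{1}{5270} = \frac{13763}{2635}$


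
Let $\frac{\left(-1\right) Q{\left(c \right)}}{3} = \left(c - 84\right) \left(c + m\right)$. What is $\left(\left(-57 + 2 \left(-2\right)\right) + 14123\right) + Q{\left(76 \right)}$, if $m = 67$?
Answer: $17494$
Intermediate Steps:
$Q{\left(c \right)} = - 3 \left(-84 + c\right) \left(67 + c\right)$ ($Q{\left(c \right)} = - 3 \left(c - 84\right) \left(c + 67\right) = - 3 \left(-84 + c\right) \left(67 + c\right)$)
$\left(\left(-57 + 2 \left(-2\right)\right) + 14123\right) + Q{\left(76 \right)} = \left(\left(-57 + 2 \left(-2\right)\right) + 14123\right) + \left(16884 - 3 \cdot 76^{2} + 51 \cdot 76\right) = \left(\left(-57 - 4\right) + 14123\right) + \left(16884 - 17328 + 3876\right) = \left(-61 + 14123\right) + \left(16884 - 17328 + 3876\right) = 14062 + 3432 = 17494$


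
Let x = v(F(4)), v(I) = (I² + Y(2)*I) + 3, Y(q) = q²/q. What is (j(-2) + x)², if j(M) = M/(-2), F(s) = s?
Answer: 784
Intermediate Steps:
Y(q) = q
j(M) = -M/2 (j(M) = M*(-½) = -M/2)
v(I) = 3 + I² + 2*I (v(I) = (I² + 2*I) + 3 = 3 + I² + 2*I)
x = 27 (x = 3 + 4² + 2*4 = 3 + 16 + 8 = 27)
(j(-2) + x)² = (-½*(-2) + 27)² = (1 + 27)² = 28² = 784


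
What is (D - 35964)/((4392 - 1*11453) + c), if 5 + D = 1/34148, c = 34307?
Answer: -409423137/310132136 ≈ -1.3202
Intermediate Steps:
D = -170739/34148 (D = -5 + 1/34148 = -170739/34148 ≈ -5.0000)
(D - 35964)/((4392 - 1*11453) + c) = (-170739/34148 - 35964)/((4392 - 1*11453) + 34307) = -1228269411/(34148*((4392 - 11453) + 34307)) = -1228269411/(34148*(-7061 + 34307)) = -1228269411/34148/27246 = -1228269411/34148*1/27246 = -409423137/310132136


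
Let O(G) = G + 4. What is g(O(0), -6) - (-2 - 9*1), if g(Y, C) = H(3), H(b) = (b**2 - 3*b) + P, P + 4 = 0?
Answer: 7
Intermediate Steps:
P = -4 (P = -4 + 0 = -4)
H(b) = -4 + b**2 - 3*b (H(b) = (b**2 - 3*b) - 4 = -4 + b**2 - 3*b)
O(G) = 4 + G
g(Y, C) = -4 (g(Y, C) = -4 + 3**2 - 3*3 = -4 + 9 - 9 = -4)
g(O(0), -6) - (-2 - 9*1) = -4 - (-2 - 9*1) = -4 - (-2 - 9) = -4 - 1*(-11) = -4 + 11 = 7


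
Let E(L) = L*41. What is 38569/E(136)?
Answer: 38569/5576 ≈ 6.9170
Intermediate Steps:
E(L) = 41*L
38569/E(136) = 38569/((41*136)) = 38569/5576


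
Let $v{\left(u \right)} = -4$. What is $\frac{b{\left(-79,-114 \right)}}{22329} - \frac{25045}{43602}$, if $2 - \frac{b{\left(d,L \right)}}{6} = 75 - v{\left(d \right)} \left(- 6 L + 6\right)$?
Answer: $- \frac{144486289}{108176562} \approx -1.3357$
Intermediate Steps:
$b{\left(d,L \right)} = -582 + 144 L$ ($b{\left(d,L \right)} = 12 - 6 \left(75 - - 4 \left(- 6 L + 6\right)\right) = 12 - 6 \left(75 - - 4 \left(6 - 6 L\right)\right) = 12 - 6 \left(75 - \left(-24 + 24 L\right)\right) = 12 - 6 \left(99 - 24 L\right) = 12 + \left(-594 + 144 L\right) = -582 + 144 L$)
$\frac{b{\left(-79,-114 \right)}}{22329} - \frac{25045}{43602} = \frac{-582 + 144 \left(-114\right)}{22329} - \frac{25045}{43602} = \left(-582 - 16416\right) \frac{1}{22329} - \frac{25045}{43602} = \left(-16998\right) \frac{1}{22329} - \frac{25045}{43602} = - \frac{5666}{7443} - \frac{25045}{43602} = - \frac{144486289}{108176562}$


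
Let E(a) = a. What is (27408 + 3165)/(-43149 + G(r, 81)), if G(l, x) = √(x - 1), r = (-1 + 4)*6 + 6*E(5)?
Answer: -1319194377/1861836121 - 122292*√5/1861836121 ≈ -0.70869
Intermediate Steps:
r = 48 (r = (-1 + 4)*6 + 6*5 = 3*6 + 30 = 18 + 30 = 48)
G(l, x) = √(-1 + x)
(27408 + 3165)/(-43149 + G(r, 81)) = (27408 + 3165)/(-43149 + √(-1 + 81)) = 30573/(-43149 + √80) = 30573/(-43149 + 4*√5)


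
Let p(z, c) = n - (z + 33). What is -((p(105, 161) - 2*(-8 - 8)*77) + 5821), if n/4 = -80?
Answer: -7827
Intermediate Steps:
n = -320 (n = 4*(-80) = -320)
p(z, c) = -353 - z (p(z, c) = -320 - (z + 33) = -320 - (33 + z) = -320 + (-33 - z) = -353 - z)
-((p(105, 161) - 2*(-8 - 8)*77) + 5821) = -(((-353 - 1*105) - 2*(-8 - 8)*77) + 5821) = -(((-353 - 105) - 2*(-16)*77) + 5821) = -((-458 + 32*77) + 5821) = -((-458 + 2464) + 5821) = -(2006 + 5821) = -1*7827 = -7827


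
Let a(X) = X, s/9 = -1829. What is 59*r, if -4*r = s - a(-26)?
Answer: 969665/4 ≈ 2.4242e+5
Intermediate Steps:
s = -16461 (s = 9*(-1829) = -16461)
r = 16435/4 (r = -(-16461 - 1*(-26))/4 = -(-16461 + 26)/4 = -¼*(-16435) = 16435/4 ≈ 4108.8)
59*r = 59*(16435/4) = 969665/4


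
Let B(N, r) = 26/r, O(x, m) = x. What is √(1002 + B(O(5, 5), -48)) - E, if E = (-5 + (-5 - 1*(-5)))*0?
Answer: √144210/12 ≈ 31.646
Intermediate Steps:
E = 0 (E = (-5 + (-5 + 5))*0 = (-5 + 0)*0 = -5*0 = 0)
√(1002 + B(O(5, 5), -48)) - E = √(1002 + 26/(-48)) - 0 = √(1002 + 26*(-1/48)) - 1*0 = √(1002 - 13/24) + 0 = √(24035/24) + 0 = √144210/12 + 0 = √144210/12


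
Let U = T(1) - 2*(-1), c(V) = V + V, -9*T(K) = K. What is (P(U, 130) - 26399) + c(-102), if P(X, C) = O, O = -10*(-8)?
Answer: -26523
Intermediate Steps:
T(K) = -K/9
c(V) = 2*V
O = 80
U = 17/9 (U = -⅑*1 - 2*(-1) = -⅑ + 2 = 17/9 ≈ 1.8889)
P(X, C) = 80
(P(U, 130) - 26399) + c(-102) = (80 - 26399) + 2*(-102) = -26319 - 204 = -26523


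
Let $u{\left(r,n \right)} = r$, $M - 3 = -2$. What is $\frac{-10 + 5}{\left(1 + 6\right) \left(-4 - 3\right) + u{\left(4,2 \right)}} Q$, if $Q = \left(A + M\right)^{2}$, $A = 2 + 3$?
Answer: $4$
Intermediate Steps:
$M = 1$ ($M = 3 - 2 = 1$)
$A = 5$
$Q = 36$ ($Q = \left(5 + 1\right)^{2} = 6^{2} = 36$)
$\frac{-10 + 5}{\left(1 + 6\right) \left(-4 - 3\right) + u{\left(4,2 \right)}} Q = \frac{-10 + 5}{\left(1 + 6\right) \left(-4 - 3\right) + 4} \cdot 36 = - \frac{5}{7 \left(-7\right) + 4} \cdot 36 = - \frac{5}{-49 + 4} \cdot 36 = - \frac{5}{-45} \cdot 36 = \left(-5\right) \left(- \frac{1}{45}\right) 36 = \frac{1}{9} \cdot 36 = 4$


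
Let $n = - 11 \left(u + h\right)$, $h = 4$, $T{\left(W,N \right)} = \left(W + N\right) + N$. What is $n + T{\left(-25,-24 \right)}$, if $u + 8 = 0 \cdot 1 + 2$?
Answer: $-51$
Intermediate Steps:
$u = -6$ ($u = -8 + \left(0 \cdot 1 + 2\right) = -8 + \left(0 + 2\right) = -8 + 2 = -6$)
$T{\left(W,N \right)} = W + 2 N$ ($T{\left(W,N \right)} = \left(N + W\right) + N = W + 2 N$)
$n = 22$ ($n = - 11 \left(-6 + 4\right) = \left(-11\right) \left(-2\right) = 22$)
$n + T{\left(-25,-24 \right)} = 22 + \left(-25 + 2 \left(-24\right)\right) = 22 - 73 = -51$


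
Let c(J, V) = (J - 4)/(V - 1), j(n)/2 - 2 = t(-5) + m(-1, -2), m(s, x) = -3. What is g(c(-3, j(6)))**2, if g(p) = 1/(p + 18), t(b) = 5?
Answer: 1/289 ≈ 0.0034602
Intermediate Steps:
j(n) = 8 (j(n) = 4 + 2*(5 - 3) = 4 + 2*2 = 4 + 4 = 8)
c(J, V) = (-4 + J)/(-1 + V)
g(p) = 1/(18 + p)
g(c(-3, j(6)))**2 = (1/(18 + (-4 - 3)/(-1 + 8)))**2 = (1/(18 - 7/7))**2 = (1/(18 + (1/7)*(-7)))**2 = (1/(18 - 1))**2 = (1/17)**2 = 1/289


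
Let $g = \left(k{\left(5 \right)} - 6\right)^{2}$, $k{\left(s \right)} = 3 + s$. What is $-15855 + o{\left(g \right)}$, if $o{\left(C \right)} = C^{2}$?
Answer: $-15839$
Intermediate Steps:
$g = 4$ ($g = \left(\left(3 + 5\right) - 6\right)^{2} = \left(8 - 6\right)^{2} = 2^{2} = 4$)
$-15855 + o{\left(g \right)} = -15855 + 4^{2} = -15855 + 16 = -15839$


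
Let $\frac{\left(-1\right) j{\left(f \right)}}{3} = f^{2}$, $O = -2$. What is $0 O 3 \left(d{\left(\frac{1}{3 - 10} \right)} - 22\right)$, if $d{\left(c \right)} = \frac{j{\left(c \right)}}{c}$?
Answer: $0$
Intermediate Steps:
$j{\left(f \right)} = - 3 f^{2}$
$d{\left(c \right)} = - 3 c$ ($d{\left(c \right)} = \frac{\left(-3\right) c^{2}}{c} = - 3 c$)
$0 O 3 \left(d{\left(\frac{1}{3 - 10} \right)} - 22\right) = 0 \left(-2\right) 3 \left(- \frac{3}{3 - 10} - 22\right) = 0 \cdot 3 \left(- \frac{3}{-7} - 22\right) = 0 \left(\left(-3\right) \left(- \frac{1}{7}\right) - 22\right) = 0 \left(\frac{3}{7} - 22\right) = 0 \left(- \frac{151}{7}\right) = 0$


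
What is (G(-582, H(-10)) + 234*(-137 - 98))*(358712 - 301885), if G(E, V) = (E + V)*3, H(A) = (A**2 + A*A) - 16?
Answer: -3192768168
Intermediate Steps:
H(A) = -16 + 2*A**2 (H(A) = (A**2 + A**2) - 16 = 2*A**2 - 16 = -16 + 2*A**2)
G(E, V) = 3*E + 3*V
(G(-582, H(-10)) + 234*(-137 - 98))*(358712 - 301885) = ((3*(-582) + 3*(-16 + 2*(-10)**2)) + 234*(-137 - 98))*(358712 - 301885) = ((-1746 + 3*(-16 + 2*100)) + 234*(-235))*56827 = ((-1746 + 3*(-16 + 200)) - 54990)*56827 = ((-1746 + 3*184) - 54990)*56827 = ((-1746 + 552) - 54990)*56827 = (-1194 - 54990)*56827 = -56184*56827 = -3192768168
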